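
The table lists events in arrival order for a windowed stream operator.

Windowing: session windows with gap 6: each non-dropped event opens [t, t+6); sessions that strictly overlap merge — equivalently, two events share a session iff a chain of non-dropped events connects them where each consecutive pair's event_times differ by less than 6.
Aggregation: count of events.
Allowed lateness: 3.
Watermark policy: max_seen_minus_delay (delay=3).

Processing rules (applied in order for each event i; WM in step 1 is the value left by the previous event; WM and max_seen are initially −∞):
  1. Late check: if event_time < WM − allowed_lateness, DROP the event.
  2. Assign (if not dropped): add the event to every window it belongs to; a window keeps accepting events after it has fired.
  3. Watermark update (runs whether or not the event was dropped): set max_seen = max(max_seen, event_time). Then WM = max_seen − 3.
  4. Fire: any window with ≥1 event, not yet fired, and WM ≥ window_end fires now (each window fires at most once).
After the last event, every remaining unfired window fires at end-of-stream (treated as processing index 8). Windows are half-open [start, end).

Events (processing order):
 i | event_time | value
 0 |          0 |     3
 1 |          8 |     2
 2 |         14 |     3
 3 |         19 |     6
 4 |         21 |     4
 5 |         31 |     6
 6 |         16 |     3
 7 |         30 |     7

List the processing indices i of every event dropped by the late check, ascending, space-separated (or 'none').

6

i=0 t=0 v=3: → [0,6); WM=-3
i=1 t=8 v=2: → [8,14); WM=5
i=2 t=14 v=3: → [14,20); WM=11
i=3 t=19 v=6: → [14,25); WM=16
i=4 t=21 v=4: → [14,27); WM=18
i=5 t=31 v=6: → [31,37); WM=28
i=6 t=16 v=3: DROP (t<28-3); WM=28
i=7 t=30 v=7: → [30,37); WM=28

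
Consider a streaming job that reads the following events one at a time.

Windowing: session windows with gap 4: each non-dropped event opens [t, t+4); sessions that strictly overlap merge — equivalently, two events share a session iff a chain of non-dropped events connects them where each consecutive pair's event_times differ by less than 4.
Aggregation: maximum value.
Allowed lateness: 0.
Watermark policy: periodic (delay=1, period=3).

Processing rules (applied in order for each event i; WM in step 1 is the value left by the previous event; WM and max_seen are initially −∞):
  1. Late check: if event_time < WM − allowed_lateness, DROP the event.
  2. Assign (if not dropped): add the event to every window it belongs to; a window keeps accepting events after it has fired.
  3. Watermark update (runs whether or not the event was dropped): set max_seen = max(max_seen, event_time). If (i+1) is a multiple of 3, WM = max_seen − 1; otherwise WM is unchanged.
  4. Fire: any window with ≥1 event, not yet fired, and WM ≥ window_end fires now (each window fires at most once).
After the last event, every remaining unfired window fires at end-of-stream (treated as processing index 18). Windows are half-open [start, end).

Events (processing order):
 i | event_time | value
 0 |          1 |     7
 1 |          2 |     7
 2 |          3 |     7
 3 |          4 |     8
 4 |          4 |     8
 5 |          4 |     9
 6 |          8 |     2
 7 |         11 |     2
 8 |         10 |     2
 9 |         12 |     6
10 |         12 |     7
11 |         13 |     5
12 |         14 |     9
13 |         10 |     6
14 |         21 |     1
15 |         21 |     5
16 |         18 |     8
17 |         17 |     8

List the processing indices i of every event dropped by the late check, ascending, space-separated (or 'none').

13 16 17

i=0 t=1 v=7: → [1,5); WM=−∞
i=1 t=2 v=7: → [1,6); WM=−∞
i=2 t=3 v=7: → [1,7); WM=2
i=3 t=4 v=8: → [1,8); WM=2
i=4 t=4 v=8: → [1,8); WM=2
i=5 t=4 v=9: → [1,8); WM=3
i=6 t=8 v=2: → [8,12); WM=3
i=7 t=11 v=2: → [8,15); WM=3
i=8 t=10 v=2: → [8,15); WM=10
i=9 t=12 v=6: → [8,16); WM=10
i=10 t=12 v=7: → [8,16); WM=10
i=11 t=13 v=5: → [8,17); WM=12
i=12 t=14 v=9: → [8,18); WM=12
i=13 t=10 v=6: DROP (t<12-0); WM=12
i=14 t=21 v=1: → [21,25); WM=20
i=15 t=21 v=5: → [21,25); WM=20
i=16 t=18 v=8: DROP (t<20-0); WM=20
i=17 t=17 v=8: DROP (t<20-0); WM=20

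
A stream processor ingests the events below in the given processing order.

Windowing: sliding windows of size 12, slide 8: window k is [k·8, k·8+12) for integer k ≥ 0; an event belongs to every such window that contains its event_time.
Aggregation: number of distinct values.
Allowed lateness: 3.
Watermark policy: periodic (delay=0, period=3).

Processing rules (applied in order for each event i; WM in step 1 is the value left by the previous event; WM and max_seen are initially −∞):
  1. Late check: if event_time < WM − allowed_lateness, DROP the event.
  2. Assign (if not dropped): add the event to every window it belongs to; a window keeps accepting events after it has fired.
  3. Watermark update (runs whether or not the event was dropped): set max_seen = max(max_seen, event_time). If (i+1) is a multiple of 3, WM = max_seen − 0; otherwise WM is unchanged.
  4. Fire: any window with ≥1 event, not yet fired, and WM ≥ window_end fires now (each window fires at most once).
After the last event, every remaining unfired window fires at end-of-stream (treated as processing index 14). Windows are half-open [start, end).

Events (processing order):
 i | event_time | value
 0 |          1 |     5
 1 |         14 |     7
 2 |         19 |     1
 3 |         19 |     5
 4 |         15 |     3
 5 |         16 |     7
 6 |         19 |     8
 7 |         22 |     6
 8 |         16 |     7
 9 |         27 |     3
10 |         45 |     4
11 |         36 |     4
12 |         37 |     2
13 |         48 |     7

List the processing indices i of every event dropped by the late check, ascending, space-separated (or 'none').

4 12

i=0 t=1 v=5: → [0,12); WM=−∞
i=1 t=14 v=7: → [8,20); WM=−∞
i=2 t=19 v=1: → [16,28),[8,20); WM=19; [0,12) fires=1
i=3 t=19 v=5: → [16,28),[8,20); WM=19
i=4 t=15 v=3: DROP (t<19-3); WM=19
i=5 t=16 v=7: → [16,28),[8,20); WM=19
i=6 t=19 v=8: → [16,28),[8,20); WM=19
i=7 t=22 v=6: → [16,28); WM=19
i=8 t=16 v=7: → [16,28),[8,20); WM=22; [8,20) fires=4
i=9 t=27 v=3: → [24,36),[16,28); WM=22
i=10 t=45 v=4: → [40,52); WM=22
i=11 t=36 v=4: → [32,44); WM=45; [16,28) fires=6 [24,36) fires=1 [32,44) fires=1
i=12 t=37 v=2: DROP (t<45-3); WM=45
i=13 t=48 v=7: → [48,60),[40,52); WM=45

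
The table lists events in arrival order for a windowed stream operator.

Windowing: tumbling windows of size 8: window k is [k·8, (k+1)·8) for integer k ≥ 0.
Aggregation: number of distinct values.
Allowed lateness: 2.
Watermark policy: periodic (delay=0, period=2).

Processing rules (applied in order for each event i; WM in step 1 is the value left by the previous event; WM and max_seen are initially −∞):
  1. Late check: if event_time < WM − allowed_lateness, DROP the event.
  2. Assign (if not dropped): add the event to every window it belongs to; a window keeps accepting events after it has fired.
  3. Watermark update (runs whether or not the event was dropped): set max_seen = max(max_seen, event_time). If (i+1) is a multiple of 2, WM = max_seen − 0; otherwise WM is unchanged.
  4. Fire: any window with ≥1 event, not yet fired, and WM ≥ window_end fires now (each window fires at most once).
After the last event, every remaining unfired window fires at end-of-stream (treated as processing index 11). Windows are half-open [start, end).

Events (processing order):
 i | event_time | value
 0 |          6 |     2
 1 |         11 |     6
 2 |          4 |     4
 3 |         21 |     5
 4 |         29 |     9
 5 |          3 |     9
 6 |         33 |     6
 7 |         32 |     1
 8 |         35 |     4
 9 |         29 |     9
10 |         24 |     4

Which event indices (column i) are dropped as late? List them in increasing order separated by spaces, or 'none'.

i=0 t=6 v=2: → [0,8); WM=−∞
i=1 t=11 v=6: → [8,16); WM=11; [0,8) fires=1
i=2 t=4 v=4: DROP (t<11-2); WM=11
i=3 t=21 v=5: → [16,24); WM=21; [8,16) fires=1
i=4 t=29 v=9: → [24,32); WM=21
i=5 t=3 v=9: DROP (t<21-2); WM=29; [16,24) fires=1
i=6 t=33 v=6: → [32,40); WM=29
i=7 t=32 v=1: → [32,40); WM=33; [24,32) fires=1
i=8 t=35 v=4: → [32,40); WM=33
i=9 t=29 v=9: DROP (t<33-2); WM=35
i=10 t=24 v=4: DROP (t<35-2); WM=35

2 5 9 10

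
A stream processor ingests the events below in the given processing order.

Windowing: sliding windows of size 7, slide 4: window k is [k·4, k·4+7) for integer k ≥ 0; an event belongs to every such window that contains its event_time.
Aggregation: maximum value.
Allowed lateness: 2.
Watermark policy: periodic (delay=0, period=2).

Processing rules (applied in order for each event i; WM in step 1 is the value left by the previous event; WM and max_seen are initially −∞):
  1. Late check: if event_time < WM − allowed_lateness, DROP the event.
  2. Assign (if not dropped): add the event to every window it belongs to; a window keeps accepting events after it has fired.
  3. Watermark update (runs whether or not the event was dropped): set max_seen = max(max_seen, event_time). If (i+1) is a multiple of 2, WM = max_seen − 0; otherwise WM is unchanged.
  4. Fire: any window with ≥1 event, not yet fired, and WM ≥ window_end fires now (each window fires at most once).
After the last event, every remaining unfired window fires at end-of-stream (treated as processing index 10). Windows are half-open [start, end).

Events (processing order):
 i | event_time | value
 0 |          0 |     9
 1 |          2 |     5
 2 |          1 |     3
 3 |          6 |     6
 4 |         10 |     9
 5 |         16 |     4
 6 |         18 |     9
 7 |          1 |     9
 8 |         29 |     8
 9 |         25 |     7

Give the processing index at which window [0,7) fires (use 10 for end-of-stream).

5

i=0 t=0 v=9: → [0,7); WM=−∞
i=1 t=2 v=5: → [0,7); WM=2
i=2 t=1 v=3: → [0,7); WM=2
i=3 t=6 v=6: → [4,11),[0,7); WM=6
i=4 t=10 v=9: → [8,15),[4,11); WM=6
i=5 t=16 v=4: → [16,23),[12,19); WM=16; [0,7) fires=9 [4,11) fires=9 [8,15) fires=9
i=6 t=18 v=9: → [16,23),[12,19); WM=16
i=7 t=1 v=9: DROP (t<16-2); WM=18
i=8 t=29 v=8: → [28,35),[24,31); WM=18
i=9 t=25 v=7: → [24,31),[20,27); WM=29; [12,19) fires=9 [16,23) fires=9 [20,27) fires=7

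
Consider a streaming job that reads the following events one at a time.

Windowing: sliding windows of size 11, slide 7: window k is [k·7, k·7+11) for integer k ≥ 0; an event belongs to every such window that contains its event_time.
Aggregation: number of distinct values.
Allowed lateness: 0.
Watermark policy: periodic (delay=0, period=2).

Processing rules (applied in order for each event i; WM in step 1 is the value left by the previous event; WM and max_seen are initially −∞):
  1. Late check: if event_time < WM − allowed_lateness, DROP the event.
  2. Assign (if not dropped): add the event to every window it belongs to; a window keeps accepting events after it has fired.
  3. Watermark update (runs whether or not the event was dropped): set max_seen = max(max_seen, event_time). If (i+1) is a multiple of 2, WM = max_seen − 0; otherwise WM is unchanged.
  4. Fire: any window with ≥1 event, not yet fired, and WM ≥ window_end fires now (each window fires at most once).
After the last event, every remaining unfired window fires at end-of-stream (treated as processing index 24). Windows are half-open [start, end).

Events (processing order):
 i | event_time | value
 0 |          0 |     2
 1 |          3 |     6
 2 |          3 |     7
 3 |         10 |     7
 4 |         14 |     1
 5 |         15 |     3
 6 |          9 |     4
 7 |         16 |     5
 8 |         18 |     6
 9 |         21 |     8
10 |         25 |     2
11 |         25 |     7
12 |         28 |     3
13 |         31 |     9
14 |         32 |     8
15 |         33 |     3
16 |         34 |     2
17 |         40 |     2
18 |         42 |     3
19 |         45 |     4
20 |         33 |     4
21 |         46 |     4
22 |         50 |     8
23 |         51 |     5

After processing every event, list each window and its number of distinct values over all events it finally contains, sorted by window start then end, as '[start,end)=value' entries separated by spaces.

[0,11)=3 [7,18)=4 [14,25)=5 [21,32)=5 [28,39)=4 [35,46)=3 [42,53)=4 [49,60)=2

i=0 t=0 v=2: → [0,11); WM=−∞
i=1 t=3 v=6: → [0,11); WM=3
i=2 t=3 v=7: → [0,11); WM=3
i=3 t=10 v=7: → [7,18),[0,11); WM=10
i=4 t=14 v=1: → [14,25),[7,18); WM=10
i=5 t=15 v=3: → [14,25),[7,18); WM=15; [0,11) fires=3
i=6 t=9 v=4: DROP (t<15-0); WM=15
i=7 t=16 v=5: → [14,25),[7,18); WM=16
i=8 t=18 v=6: → [14,25); WM=16
i=9 t=21 v=8: → [21,32),[14,25); WM=21; [7,18) fires=4
i=10 t=25 v=2: → [21,32); WM=21
i=11 t=25 v=7: → [21,32); WM=25; [14,25) fires=5
i=12 t=28 v=3: → [28,39),[21,32); WM=25
i=13 t=31 v=9: → [28,39),[21,32); WM=31
i=14 t=32 v=8: → [28,39); WM=31
i=15 t=33 v=3: → [28,39); WM=33; [21,32) fires=5
i=16 t=34 v=2: → [28,39); WM=33
i=17 t=40 v=2: → [35,46); WM=40; [28,39) fires=4
i=18 t=42 v=3: → [42,53),[35,46); WM=40
i=19 t=45 v=4: → [42,53),[35,46); WM=45
i=20 t=33 v=4: DROP (t<45-0); WM=45
i=21 t=46 v=4: → [42,53); WM=46; [35,46) fires=3
i=22 t=50 v=8: → [49,60),[42,53); WM=46
i=23 t=51 v=5: → [49,60),[42,53); WM=51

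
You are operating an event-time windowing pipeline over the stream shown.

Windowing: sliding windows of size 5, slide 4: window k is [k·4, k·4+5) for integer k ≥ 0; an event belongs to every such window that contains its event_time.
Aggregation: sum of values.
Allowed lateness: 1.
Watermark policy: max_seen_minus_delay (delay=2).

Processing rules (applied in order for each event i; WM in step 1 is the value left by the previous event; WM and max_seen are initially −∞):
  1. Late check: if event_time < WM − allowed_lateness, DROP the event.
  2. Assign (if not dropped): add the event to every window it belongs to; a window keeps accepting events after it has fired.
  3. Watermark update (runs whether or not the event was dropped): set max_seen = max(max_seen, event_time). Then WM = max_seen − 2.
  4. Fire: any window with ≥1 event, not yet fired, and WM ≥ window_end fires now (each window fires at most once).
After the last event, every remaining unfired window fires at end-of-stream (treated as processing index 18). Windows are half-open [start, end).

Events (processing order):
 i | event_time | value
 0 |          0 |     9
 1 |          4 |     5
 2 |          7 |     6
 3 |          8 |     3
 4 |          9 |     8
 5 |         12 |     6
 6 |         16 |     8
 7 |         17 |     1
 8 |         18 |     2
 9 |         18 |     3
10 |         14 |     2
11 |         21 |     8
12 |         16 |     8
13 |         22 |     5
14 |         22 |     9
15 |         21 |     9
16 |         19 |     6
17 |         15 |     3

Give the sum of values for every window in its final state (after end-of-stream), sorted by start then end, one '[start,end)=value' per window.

i=0 t=0 v=9: → [0,5); WM=-2
i=1 t=4 v=5: → [4,9),[0,5); WM=2
i=2 t=7 v=6: → [4,9); WM=5; [0,5) fires=14
i=3 t=8 v=3: → [8,13),[4,9); WM=6
i=4 t=9 v=8: → [8,13); WM=7
i=5 t=12 v=6: → [12,17),[8,13); WM=10; [4,9) fires=14
i=6 t=16 v=8: → [16,21),[12,17); WM=14; [8,13) fires=17
i=7 t=17 v=1: → [16,21); WM=15
i=8 t=18 v=2: → [16,21); WM=16
i=9 t=18 v=3: → [16,21); WM=16
i=10 t=14 v=2: DROP (t<16-1); WM=16
i=11 t=21 v=8: → [20,25); WM=19; [12,17) fires=14
i=12 t=16 v=8: DROP (t<19-1); WM=19
i=13 t=22 v=5: → [20,25); WM=20
i=14 t=22 v=9: → [20,25); WM=20
i=15 t=21 v=9: → [20,25); WM=20
i=16 t=19 v=6: → [16,21); WM=20
i=17 t=15 v=3: DROP (t<20-1); WM=20

[0,5)=14 [4,9)=14 [8,13)=17 [12,17)=14 [16,21)=20 [20,25)=31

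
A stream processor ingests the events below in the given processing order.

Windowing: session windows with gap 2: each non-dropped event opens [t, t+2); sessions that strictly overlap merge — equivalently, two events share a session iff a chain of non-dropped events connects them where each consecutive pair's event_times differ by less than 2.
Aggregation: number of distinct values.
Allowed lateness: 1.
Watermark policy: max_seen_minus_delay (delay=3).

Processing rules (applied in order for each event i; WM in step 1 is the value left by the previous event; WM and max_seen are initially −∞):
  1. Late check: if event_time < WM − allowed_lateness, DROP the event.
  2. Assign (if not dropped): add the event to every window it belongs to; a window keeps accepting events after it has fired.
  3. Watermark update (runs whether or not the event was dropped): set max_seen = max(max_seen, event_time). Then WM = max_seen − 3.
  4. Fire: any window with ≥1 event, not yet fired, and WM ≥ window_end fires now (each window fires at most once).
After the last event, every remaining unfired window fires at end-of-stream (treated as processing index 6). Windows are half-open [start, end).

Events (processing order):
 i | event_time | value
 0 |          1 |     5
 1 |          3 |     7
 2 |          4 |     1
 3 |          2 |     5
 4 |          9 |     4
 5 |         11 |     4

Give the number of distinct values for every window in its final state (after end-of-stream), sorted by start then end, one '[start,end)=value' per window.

i=0 t=1 v=5: → [1,3); WM=-2
i=1 t=3 v=7: → [3,5); WM=0
i=2 t=4 v=1: → [3,6); WM=1
i=3 t=2 v=5: → [1,6); WM=1
i=4 t=9 v=4: → [9,11); WM=6
i=5 t=11 v=4: → [11,13); WM=8

[1,6)=3 [9,11)=1 [11,13)=1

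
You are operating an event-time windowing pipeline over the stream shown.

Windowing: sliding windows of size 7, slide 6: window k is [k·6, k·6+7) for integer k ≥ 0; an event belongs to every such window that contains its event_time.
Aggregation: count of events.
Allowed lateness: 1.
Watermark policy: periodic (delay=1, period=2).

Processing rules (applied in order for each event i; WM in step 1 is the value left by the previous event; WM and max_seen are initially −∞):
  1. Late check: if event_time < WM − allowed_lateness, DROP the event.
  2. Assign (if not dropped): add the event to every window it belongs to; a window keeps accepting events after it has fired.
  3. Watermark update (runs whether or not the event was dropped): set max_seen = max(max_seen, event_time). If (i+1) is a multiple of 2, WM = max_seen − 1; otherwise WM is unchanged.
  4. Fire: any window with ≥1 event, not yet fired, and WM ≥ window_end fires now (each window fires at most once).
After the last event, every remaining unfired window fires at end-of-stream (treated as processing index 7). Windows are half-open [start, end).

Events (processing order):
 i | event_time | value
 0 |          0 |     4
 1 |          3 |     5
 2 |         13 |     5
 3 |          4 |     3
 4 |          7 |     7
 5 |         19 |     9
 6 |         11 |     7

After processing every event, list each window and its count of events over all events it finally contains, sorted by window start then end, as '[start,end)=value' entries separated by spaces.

i=0 t=0 v=4: → [0,7); WM=−∞
i=1 t=3 v=5: → [0,7); WM=2
i=2 t=13 v=5: → [12,19); WM=2
i=3 t=4 v=3: → [0,7); WM=12; [0,7) fires=3
i=4 t=7 v=7: DROP (t<12-1); WM=12
i=5 t=19 v=9: → [18,25); WM=18
i=6 t=11 v=7: DROP (t<18-1); WM=18

[0,7)=3 [12,19)=1 [18,25)=1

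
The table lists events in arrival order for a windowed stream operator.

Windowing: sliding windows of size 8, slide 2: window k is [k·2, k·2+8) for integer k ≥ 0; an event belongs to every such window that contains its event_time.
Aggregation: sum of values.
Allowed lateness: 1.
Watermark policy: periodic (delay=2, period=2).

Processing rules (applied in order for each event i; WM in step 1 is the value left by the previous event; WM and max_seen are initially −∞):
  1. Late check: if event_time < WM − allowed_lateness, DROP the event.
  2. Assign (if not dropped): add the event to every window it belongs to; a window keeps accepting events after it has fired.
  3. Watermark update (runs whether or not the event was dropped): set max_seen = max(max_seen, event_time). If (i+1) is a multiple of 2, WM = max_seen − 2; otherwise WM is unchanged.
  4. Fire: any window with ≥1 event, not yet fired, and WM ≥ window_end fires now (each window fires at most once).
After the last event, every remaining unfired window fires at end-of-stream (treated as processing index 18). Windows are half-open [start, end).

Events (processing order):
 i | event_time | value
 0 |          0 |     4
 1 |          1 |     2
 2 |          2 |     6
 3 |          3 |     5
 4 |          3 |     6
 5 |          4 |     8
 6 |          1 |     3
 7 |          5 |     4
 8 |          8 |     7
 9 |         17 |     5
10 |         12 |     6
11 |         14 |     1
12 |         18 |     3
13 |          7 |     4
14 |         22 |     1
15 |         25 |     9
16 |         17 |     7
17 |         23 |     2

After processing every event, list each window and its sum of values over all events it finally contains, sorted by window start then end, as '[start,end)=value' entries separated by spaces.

i=0 t=0 v=4: → [0,8); WM=−∞
i=1 t=1 v=2: → [0,8); WM=-1
i=2 t=2 v=6: → [2,10),[0,8); WM=-1
i=3 t=3 v=5: → [2,10),[0,8); WM=1
i=4 t=3 v=6: → [2,10),[0,8); WM=1
i=5 t=4 v=8: → [4,12),[2,10),[0,8); WM=2
i=6 t=1 v=3: → [0,8); WM=2
i=7 t=5 v=4: → [4,12),[2,10),[0,8); WM=3
i=8 t=8 v=7: → [8,16),[6,14),[4,12),[2,10); WM=3
i=9 t=17 v=5: → [16,24),[14,22),[12,20),[10,18); WM=15; [0,8) fires=38 [2,10) fires=36 [4,12) fires=19 [6,14) fires=7
i=10 t=12 v=6: DROP (t<15-1); WM=15
i=11 t=14 v=1: → [14,22),[12,20),[10,18),[8,16); WM=15
i=12 t=18 v=3: → [18,26),[16,24),[14,22),[12,20); WM=15
i=13 t=7 v=4: DROP (t<15-1); WM=16; [8,16) fires=8
i=14 t=22 v=1: → [22,30),[20,28),[18,26),[16,24); WM=16
i=15 t=25 v=9: → [24,32),[22,30),[20,28),[18,26); WM=23; [10,18) fires=6 [12,20) fires=9 [14,22) fires=9
i=16 t=17 v=7: DROP (t<23-1); WM=23
i=17 t=23 v=2: → [22,30),[20,28),[18,26),[16,24); WM=23

[0,8)=38 [2,10)=36 [4,12)=19 [6,14)=7 [8,16)=8 [10,18)=6 [12,20)=9 [14,22)=9 [16,24)=11 [18,26)=15 [20,28)=12 [22,30)=12 [24,32)=9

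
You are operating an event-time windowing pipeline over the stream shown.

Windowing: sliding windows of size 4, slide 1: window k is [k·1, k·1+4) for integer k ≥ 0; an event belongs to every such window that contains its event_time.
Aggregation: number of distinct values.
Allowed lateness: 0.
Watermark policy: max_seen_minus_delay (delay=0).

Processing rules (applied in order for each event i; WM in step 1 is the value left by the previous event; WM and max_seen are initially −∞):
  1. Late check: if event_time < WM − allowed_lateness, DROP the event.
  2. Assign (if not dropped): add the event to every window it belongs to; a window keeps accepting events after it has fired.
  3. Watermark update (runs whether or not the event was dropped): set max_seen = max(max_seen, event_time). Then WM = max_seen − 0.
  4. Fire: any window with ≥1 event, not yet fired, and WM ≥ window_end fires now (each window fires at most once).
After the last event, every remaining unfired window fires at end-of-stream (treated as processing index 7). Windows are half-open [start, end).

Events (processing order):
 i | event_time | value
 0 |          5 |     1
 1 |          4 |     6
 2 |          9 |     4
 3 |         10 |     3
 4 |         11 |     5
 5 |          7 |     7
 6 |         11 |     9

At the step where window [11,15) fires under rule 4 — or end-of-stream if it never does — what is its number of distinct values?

2

i=0 t=5 v=1: → [5,9),[4,8),[3,7),[2,6); WM=5
i=1 t=4 v=6: DROP (t<5-0); WM=5
i=2 t=9 v=4: → [9,13),[8,12),[7,11),[6,10); WM=9; [2,6) fires=1 [3,7) fires=1 [4,8) fires=1 [5,9) fires=1
i=3 t=10 v=3: → [10,14),[9,13),[8,12),[7,11); WM=10; [6,10) fires=1
i=4 t=11 v=5: → [11,15),[10,14),[9,13),[8,12); WM=11; [7,11) fires=2
i=5 t=7 v=7: DROP (t<11-0); WM=11
i=6 t=11 v=9: → [11,15),[10,14),[9,13),[8,12); WM=11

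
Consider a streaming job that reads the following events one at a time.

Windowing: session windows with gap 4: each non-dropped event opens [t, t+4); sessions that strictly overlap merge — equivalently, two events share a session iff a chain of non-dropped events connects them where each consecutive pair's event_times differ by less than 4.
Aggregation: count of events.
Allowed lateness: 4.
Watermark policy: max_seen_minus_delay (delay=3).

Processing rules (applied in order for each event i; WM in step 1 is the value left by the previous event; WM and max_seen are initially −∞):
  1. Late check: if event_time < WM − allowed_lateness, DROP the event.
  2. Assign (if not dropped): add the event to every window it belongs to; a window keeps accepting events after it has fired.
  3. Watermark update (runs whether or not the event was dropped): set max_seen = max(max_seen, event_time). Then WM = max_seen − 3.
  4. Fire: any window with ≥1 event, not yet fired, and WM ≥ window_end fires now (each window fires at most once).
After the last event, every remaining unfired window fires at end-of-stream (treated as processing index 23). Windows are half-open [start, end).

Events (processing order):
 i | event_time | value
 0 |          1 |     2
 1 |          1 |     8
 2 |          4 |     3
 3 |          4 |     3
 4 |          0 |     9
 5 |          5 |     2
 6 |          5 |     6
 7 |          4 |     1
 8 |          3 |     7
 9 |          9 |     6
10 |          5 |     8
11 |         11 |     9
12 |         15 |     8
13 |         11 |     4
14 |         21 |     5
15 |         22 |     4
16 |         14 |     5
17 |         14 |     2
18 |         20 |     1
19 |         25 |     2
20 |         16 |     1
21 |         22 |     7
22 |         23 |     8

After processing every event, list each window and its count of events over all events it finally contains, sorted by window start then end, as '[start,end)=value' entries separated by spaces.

i=0 t=1 v=2: → [1,5); WM=-2
i=1 t=1 v=8: → [1,5); WM=-2
i=2 t=4 v=3: → [1,8); WM=1
i=3 t=4 v=3: → [1,8); WM=1
i=4 t=0 v=9: → [0,8); WM=1
i=5 t=5 v=2: → [0,9); WM=2
i=6 t=5 v=6: → [0,9); WM=2
i=7 t=4 v=1: → [0,9); WM=2
i=8 t=3 v=7: → [0,9); WM=2
i=9 t=9 v=6: → [9,13); WM=6
i=10 t=5 v=8: → [0,9); WM=6
i=11 t=11 v=9: → [9,15); WM=8
i=12 t=15 v=8: → [15,19); WM=12
i=13 t=11 v=4: → [9,15); WM=12
i=14 t=21 v=5: → [21,25); WM=18
i=15 t=22 v=4: → [21,26); WM=19
i=16 t=14 v=5: DROP (t<19-4); WM=19
i=17 t=14 v=2: DROP (t<19-4); WM=19
i=18 t=20 v=1: → [20,26); WM=19
i=19 t=25 v=2: → [20,29); WM=22
i=20 t=16 v=1: DROP (t<22-4); WM=22
i=21 t=22 v=7: → [20,29); WM=22
i=22 t=23 v=8: → [20,29); WM=22

[0,9)=10 [9,15)=3 [15,19)=1 [20,29)=6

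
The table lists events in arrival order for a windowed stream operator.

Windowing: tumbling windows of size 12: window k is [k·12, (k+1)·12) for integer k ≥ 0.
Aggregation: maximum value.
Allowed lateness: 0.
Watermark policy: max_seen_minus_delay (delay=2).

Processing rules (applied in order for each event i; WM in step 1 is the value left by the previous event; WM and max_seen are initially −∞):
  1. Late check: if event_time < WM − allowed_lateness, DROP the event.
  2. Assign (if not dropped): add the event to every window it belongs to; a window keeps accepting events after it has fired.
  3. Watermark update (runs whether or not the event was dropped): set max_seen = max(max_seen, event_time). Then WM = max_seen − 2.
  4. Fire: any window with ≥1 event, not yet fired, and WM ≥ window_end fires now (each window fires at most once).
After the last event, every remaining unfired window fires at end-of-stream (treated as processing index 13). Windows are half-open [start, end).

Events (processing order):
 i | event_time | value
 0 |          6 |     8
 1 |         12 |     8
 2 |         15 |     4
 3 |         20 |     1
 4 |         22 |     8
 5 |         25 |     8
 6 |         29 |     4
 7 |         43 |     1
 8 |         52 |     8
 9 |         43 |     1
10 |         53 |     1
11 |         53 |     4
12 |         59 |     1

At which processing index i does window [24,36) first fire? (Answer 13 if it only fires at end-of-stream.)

i=0 t=6 v=8: → [0,12); WM=4
i=1 t=12 v=8: → [12,24); WM=10
i=2 t=15 v=4: → [12,24); WM=13; [0,12) fires=8
i=3 t=20 v=1: → [12,24); WM=18
i=4 t=22 v=8: → [12,24); WM=20
i=5 t=25 v=8: → [24,36); WM=23
i=6 t=29 v=4: → [24,36); WM=27; [12,24) fires=8
i=7 t=43 v=1: → [36,48); WM=41; [24,36) fires=8
i=8 t=52 v=8: → [48,60); WM=50; [36,48) fires=1
i=9 t=43 v=1: DROP (t<50-0); WM=50
i=10 t=53 v=1: → [48,60); WM=51
i=11 t=53 v=4: → [48,60); WM=51
i=12 t=59 v=1: → [48,60); WM=57

7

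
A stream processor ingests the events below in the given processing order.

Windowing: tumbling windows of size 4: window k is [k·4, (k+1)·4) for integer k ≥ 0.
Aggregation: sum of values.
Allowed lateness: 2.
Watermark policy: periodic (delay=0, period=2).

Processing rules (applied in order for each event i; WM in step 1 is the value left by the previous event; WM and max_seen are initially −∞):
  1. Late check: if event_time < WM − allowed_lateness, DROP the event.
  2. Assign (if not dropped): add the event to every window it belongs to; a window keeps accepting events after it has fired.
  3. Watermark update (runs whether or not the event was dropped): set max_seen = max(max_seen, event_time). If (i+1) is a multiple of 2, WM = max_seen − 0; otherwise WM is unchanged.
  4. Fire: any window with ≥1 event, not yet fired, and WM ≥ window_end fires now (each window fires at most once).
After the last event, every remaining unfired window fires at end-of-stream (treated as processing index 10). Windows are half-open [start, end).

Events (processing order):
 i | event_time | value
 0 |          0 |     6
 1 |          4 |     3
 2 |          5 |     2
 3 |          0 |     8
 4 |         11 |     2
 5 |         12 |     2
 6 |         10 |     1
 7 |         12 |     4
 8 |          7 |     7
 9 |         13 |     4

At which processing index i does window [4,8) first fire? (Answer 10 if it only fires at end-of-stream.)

5

i=0 t=0 v=6: → [0,4); WM=−∞
i=1 t=4 v=3: → [4,8); WM=4; [0,4) fires=6
i=2 t=5 v=2: → [4,8); WM=4
i=3 t=0 v=8: DROP (t<4-2); WM=5
i=4 t=11 v=2: → [8,12); WM=5
i=5 t=12 v=2: → [12,16); WM=12; [4,8) fires=5 [8,12) fires=2
i=6 t=10 v=1: → [8,12); WM=12
i=7 t=12 v=4: → [12,16); WM=12
i=8 t=7 v=7: DROP (t<12-2); WM=12
i=9 t=13 v=4: → [12,16); WM=13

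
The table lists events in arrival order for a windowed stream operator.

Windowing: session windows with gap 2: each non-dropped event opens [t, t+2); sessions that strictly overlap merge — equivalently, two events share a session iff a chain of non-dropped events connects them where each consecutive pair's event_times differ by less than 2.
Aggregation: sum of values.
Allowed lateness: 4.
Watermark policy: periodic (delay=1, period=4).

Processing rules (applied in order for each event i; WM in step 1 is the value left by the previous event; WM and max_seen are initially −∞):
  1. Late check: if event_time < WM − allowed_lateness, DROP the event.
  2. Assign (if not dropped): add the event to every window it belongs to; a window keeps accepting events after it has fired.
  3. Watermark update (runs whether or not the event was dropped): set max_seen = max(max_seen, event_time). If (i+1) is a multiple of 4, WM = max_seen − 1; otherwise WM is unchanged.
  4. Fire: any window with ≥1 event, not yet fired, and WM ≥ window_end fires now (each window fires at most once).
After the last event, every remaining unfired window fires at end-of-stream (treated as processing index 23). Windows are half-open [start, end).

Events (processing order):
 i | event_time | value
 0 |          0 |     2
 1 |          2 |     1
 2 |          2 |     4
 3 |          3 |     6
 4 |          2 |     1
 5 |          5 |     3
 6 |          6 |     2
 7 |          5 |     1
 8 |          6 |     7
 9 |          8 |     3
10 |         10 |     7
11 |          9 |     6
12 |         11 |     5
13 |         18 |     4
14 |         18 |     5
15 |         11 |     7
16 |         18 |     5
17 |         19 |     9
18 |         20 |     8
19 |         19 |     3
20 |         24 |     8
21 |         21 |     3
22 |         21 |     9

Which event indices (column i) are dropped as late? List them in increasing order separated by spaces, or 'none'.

i=0 t=0 v=2: → [0,2); WM=−∞
i=1 t=2 v=1: → [2,4); WM=−∞
i=2 t=2 v=4: → [2,4); WM=−∞
i=3 t=3 v=6: → [2,5); WM=2
i=4 t=2 v=1: → [2,5); WM=2
i=5 t=5 v=3: → [5,7); WM=2
i=6 t=6 v=2: → [5,8); WM=2
i=7 t=5 v=1: → [5,8); WM=5
i=8 t=6 v=7: → [5,8); WM=5
i=9 t=8 v=3: → [8,10); WM=5
i=10 t=10 v=7: → [10,12); WM=5
i=11 t=9 v=6: → [8,12); WM=9
i=12 t=11 v=5: → [8,13); WM=9
i=13 t=18 v=4: → [18,20); WM=9
i=14 t=18 v=5: → [18,20); WM=9
i=15 t=11 v=7: → [8,13); WM=17
i=16 t=18 v=5: → [18,20); WM=17
i=17 t=19 v=9: → [18,21); WM=17
i=18 t=20 v=8: → [18,22); WM=17
i=19 t=19 v=3: → [18,22); WM=19
i=20 t=24 v=8: → [24,26); WM=19
i=21 t=21 v=3: → [18,23); WM=19
i=22 t=21 v=9: → [18,23); WM=19

none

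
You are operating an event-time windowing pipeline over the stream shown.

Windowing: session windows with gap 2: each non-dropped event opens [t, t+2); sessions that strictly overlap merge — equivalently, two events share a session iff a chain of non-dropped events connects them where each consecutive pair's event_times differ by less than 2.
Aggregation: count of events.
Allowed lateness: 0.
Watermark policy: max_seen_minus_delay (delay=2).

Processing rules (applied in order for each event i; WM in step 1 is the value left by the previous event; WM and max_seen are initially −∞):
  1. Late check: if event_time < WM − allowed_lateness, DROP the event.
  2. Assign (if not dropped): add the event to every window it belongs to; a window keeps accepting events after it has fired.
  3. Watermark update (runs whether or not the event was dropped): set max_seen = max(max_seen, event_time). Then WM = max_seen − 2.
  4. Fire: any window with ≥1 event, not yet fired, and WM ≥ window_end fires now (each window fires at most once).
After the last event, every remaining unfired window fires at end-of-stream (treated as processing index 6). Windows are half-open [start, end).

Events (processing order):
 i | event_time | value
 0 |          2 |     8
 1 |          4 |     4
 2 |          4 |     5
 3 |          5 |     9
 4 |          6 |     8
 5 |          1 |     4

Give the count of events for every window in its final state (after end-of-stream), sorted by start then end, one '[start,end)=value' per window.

[2,4)=1 [4,8)=4

i=0 t=2 v=8: → [2,4); WM=0
i=1 t=4 v=4: → [4,6); WM=2
i=2 t=4 v=5: → [4,6); WM=2
i=3 t=5 v=9: → [4,7); WM=3
i=4 t=6 v=8: → [4,8); WM=4
i=5 t=1 v=4: DROP (t<4-0); WM=4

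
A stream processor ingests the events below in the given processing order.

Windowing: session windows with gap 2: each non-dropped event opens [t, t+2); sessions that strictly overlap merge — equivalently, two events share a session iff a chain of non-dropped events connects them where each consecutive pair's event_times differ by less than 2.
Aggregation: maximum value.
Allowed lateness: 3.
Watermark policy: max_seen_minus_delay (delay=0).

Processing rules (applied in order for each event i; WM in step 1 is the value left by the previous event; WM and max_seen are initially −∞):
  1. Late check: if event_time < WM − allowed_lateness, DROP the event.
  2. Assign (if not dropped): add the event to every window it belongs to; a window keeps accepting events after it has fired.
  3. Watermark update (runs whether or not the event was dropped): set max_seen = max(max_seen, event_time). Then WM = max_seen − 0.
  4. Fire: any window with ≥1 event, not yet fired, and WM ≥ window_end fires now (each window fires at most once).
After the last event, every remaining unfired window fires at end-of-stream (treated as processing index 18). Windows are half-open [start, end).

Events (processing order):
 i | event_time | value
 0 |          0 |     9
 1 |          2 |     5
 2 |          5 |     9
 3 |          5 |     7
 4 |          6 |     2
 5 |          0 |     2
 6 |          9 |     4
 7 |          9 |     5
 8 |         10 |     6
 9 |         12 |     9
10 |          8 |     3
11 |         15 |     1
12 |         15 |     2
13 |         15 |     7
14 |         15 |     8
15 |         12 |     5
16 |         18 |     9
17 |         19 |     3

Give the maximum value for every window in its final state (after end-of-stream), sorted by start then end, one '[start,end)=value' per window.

[0,2)=9 [2,4)=5 [5,8)=9 [9,12)=6 [12,14)=9 [15,17)=8 [18,21)=9

i=0 t=0 v=9: → [0,2); WM=0
i=1 t=2 v=5: → [2,4); WM=2
i=2 t=5 v=9: → [5,7); WM=5
i=3 t=5 v=7: → [5,7); WM=5
i=4 t=6 v=2: → [5,8); WM=6
i=5 t=0 v=2: DROP (t<6-3); WM=6
i=6 t=9 v=4: → [9,11); WM=9
i=7 t=9 v=5: → [9,11); WM=9
i=8 t=10 v=6: → [9,12); WM=10
i=9 t=12 v=9: → [12,14); WM=12
i=10 t=8 v=3: DROP (t<12-3); WM=12
i=11 t=15 v=1: → [15,17); WM=15
i=12 t=15 v=2: → [15,17); WM=15
i=13 t=15 v=7: → [15,17); WM=15
i=14 t=15 v=8: → [15,17); WM=15
i=15 t=12 v=5: → [12,14); WM=15
i=16 t=18 v=9: → [18,20); WM=18
i=17 t=19 v=3: → [18,21); WM=19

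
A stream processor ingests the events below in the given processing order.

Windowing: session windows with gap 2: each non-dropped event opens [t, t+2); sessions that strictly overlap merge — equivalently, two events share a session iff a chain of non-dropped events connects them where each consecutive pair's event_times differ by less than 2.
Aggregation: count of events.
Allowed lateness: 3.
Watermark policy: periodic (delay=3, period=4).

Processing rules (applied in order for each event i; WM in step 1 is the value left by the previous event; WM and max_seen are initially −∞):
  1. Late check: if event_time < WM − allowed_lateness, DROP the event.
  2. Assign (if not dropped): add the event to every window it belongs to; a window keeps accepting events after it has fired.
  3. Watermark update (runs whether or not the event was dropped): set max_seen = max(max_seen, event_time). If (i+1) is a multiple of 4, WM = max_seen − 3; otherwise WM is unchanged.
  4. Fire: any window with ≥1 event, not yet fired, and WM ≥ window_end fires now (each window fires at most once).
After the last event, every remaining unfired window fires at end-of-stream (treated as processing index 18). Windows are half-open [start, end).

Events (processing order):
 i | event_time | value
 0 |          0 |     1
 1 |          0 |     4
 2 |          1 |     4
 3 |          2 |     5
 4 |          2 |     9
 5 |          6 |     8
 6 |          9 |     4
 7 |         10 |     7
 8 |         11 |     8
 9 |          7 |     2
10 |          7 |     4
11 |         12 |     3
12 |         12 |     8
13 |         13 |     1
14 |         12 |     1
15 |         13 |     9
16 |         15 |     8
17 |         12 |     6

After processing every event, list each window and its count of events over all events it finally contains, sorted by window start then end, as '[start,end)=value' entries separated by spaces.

[0,4)=5 [6,9)=3 [9,15)=9 [15,17)=1

i=0 t=0 v=1: → [0,2); WM=−∞
i=1 t=0 v=4: → [0,2); WM=−∞
i=2 t=1 v=4: → [0,3); WM=−∞
i=3 t=2 v=5: → [0,4); WM=-1
i=4 t=2 v=9: → [0,4); WM=-1
i=5 t=6 v=8: → [6,8); WM=-1
i=6 t=9 v=4: → [9,11); WM=-1
i=7 t=10 v=7: → [9,12); WM=7
i=8 t=11 v=8: → [9,13); WM=7
i=9 t=7 v=2: → [6,9); WM=7
i=10 t=7 v=4: → [6,9); WM=7
i=11 t=12 v=3: → [9,14); WM=9
i=12 t=12 v=8: → [9,14); WM=9
i=13 t=13 v=1: → [9,15); WM=9
i=14 t=12 v=1: → [9,15); WM=9
i=15 t=13 v=9: → [9,15); WM=10
i=16 t=15 v=8: → [15,17); WM=10
i=17 t=12 v=6: → [9,15); WM=10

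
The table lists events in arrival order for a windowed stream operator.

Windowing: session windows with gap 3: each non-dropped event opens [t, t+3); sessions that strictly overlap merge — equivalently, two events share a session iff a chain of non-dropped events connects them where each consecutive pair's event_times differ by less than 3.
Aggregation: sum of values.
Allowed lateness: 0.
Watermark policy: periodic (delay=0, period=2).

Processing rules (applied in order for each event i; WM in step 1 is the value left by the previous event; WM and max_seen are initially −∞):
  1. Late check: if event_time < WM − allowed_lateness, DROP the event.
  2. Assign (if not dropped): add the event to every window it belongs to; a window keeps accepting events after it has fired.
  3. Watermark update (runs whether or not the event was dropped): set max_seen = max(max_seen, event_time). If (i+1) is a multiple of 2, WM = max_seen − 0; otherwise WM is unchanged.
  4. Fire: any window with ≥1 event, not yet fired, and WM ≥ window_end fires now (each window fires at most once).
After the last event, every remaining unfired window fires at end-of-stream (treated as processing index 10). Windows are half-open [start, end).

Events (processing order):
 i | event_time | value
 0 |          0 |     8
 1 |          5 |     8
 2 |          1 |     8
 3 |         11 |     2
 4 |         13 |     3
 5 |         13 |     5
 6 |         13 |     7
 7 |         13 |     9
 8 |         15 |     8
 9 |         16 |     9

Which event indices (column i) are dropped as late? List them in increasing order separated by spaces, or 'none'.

2

i=0 t=0 v=8: → [0,3); WM=−∞
i=1 t=5 v=8: → [5,8); WM=5
i=2 t=1 v=8: DROP (t<5-0); WM=5
i=3 t=11 v=2: → [11,14); WM=11
i=4 t=13 v=3: → [11,16); WM=11
i=5 t=13 v=5: → [11,16); WM=13
i=6 t=13 v=7: → [11,16); WM=13
i=7 t=13 v=9: → [11,16); WM=13
i=8 t=15 v=8: → [11,18); WM=13
i=9 t=16 v=9: → [11,19); WM=16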